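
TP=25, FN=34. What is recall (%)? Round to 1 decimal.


Recall = TP / (TP + FN) * 100
= 25 / (25 + 34)
= 25 / 59
= 0.4237
= 42.4%

42.4


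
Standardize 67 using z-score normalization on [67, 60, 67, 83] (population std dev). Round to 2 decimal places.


Mean = (67 + 60 + 67 + 83) / 4 = 69.25
Variance = sum((x_i - mean)^2) / n = 71.1875
Std = sqrt(71.1875) = 8.4373
Z = (x - mean) / std
= (67 - 69.25) / 8.4373
= -2.25 / 8.4373
= -0.27

-0.27


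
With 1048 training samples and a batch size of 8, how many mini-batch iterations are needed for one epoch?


Iterations per epoch = dataset_size / batch_size
= 1048 / 8
= 131

131


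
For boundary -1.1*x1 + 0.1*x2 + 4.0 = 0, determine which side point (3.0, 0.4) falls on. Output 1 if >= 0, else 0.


Compute -1.1 * 3.0 + 0.1 * 0.4 + 4.0
= -3.3 + 0.04 + 4.0
= 0.74
Since 0.74 >= 0, the point is on the positive side.

1


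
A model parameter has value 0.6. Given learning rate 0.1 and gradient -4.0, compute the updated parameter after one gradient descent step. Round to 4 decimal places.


w_new = w_old - lr * gradient
= 0.6 - 0.1 * -4.0
= 0.6 - (-0.4)
= 1.0000

1.0000


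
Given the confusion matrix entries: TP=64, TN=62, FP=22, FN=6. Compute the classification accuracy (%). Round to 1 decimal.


Accuracy = (TP + TN) / (TP + TN + FP + FN) * 100
= (64 + 62) / (64 + 62 + 22 + 6)
= 126 / 154
= 0.8182
= 81.8%

81.8


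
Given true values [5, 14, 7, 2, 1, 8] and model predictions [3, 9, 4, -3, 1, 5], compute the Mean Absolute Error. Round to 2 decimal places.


Absolute errors: [2, 5, 3, 5, 0, 3]
Sum of absolute errors = 18
MAE = 18 / 6 = 3.00

3.00


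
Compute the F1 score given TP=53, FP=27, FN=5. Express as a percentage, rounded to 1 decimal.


Precision = TP / (TP + FP) = 53 / 80 = 0.6625
Recall = TP / (TP + FN) = 53 / 58 = 0.9138
F1 = 2 * P * R / (P + R)
= 2 * 0.6625 * 0.9138 / (0.6625 + 0.9138)
= 1.2108 / 1.5763
= 0.7681
As percentage: 76.8%

76.8


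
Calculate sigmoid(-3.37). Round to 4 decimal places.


sigmoid(z) = 1 / (1 + exp(-z))
exp(-(-3.37)) = exp(3.37) = 29.0785
1 + 29.0785 = 30.0785
1 / 30.0785 = 0.0332

0.0332


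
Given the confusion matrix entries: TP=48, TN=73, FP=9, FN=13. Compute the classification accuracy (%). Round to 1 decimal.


Accuracy = (TP + TN) / (TP + TN + FP + FN) * 100
= (48 + 73) / (48 + 73 + 9 + 13)
= 121 / 143
= 0.8462
= 84.6%

84.6


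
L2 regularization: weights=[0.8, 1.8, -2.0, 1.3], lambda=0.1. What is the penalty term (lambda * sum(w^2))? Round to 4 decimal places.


Squaring each weight:
0.8^2 = 0.64
1.8^2 = 3.24
(-2.0)^2 = 4.0
1.3^2 = 1.69
Sum of squares = 9.57
Penalty = 0.1 * 9.57 = 0.9570

0.9570


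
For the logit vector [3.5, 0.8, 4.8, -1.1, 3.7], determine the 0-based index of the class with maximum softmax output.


Softmax is a monotonic transformation, so it preserves the argmax.
We need to find the index of the maximum logit.
Index 0: 3.5
Index 1: 0.8
Index 2: 4.8
Index 3: -1.1
Index 4: 3.7
Maximum logit = 4.8 at index 2

2


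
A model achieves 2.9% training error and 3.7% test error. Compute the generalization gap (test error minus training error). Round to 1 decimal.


Generalization gap = test_error - train_error
= 3.7 - 2.9
= 0.8%
A small gap suggests good generalization.

0.8


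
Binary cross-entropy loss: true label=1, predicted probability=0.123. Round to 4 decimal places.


For y=1: Loss = -log(p)
= -log(0.123)
= -(-2.0956)
= 2.0956

2.0956


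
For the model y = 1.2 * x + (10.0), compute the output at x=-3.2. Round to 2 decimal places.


y = 1.2 * -3.2 + (10.0)
= -3.84 + (10.0)
= 6.16

6.16


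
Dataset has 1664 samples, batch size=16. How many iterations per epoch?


Iterations per epoch = dataset_size / batch_size
= 1664 / 16
= 104

104


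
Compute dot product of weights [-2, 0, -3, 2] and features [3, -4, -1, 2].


Element-wise products:
-2 * 3 = -6
0 * -4 = 0
-3 * -1 = 3
2 * 2 = 4
Sum = -6 + 0 + 3 + 4
= 1

1


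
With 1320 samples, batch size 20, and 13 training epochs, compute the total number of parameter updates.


Iterations per epoch = 1320 / 20 = 66
Total updates = iterations_per_epoch * epochs
= 66 * 13
= 858

858


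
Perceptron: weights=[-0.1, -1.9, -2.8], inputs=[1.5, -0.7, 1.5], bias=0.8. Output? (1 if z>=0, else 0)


z = w . x + b
= -0.1*1.5 + -1.9*-0.7 + -2.8*1.5 + 0.8
= -0.15 + 1.33 + -4.2 + 0.8
= -3.02 + 0.8
= -2.22
Since z = -2.22 < 0, output = 0

0


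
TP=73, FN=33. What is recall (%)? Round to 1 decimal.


Recall = TP / (TP + FN) * 100
= 73 / (73 + 33)
= 73 / 106
= 0.6887
= 68.9%

68.9


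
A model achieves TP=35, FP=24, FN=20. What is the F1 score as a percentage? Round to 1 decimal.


Precision = TP / (TP + FP) = 35 / 59 = 0.5932
Recall = TP / (TP + FN) = 35 / 55 = 0.6364
F1 = 2 * P * R / (P + R)
= 2 * 0.5932 * 0.6364 / (0.5932 + 0.6364)
= 0.755 / 1.2296
= 0.614
As percentage: 61.4%

61.4


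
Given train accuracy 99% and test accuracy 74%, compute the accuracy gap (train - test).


Gap = train_accuracy - test_accuracy
= 99 - 74
= 25%
This large gap strongly indicates overfitting.

25


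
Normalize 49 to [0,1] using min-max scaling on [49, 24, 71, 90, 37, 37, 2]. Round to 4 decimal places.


Min = 2, Max = 90
Range = 90 - 2 = 88
Scaled = (x - min) / (max - min)
= (49 - 2) / 88
= 47 / 88
= 0.5341

0.5341


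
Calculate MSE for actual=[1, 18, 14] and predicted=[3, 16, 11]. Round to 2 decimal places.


Differences: [-2, 2, 3]
Squared errors: [4, 4, 9]
Sum of squared errors = 17
MSE = 17 / 3 = 5.67

5.67


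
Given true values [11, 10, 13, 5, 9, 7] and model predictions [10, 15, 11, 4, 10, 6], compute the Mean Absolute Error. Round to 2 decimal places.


Absolute errors: [1, 5, 2, 1, 1, 1]
Sum of absolute errors = 11
MAE = 11 / 6 = 1.83

1.83


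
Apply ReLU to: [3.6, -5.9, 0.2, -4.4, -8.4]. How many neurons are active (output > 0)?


ReLU(x) = max(0, x) for each element:
ReLU(3.6) = 3.6
ReLU(-5.9) = 0
ReLU(0.2) = 0.2
ReLU(-4.4) = 0
ReLU(-8.4) = 0
Active neurons (>0): 2

2


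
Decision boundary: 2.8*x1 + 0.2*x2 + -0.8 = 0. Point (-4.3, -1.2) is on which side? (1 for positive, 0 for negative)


Compute 2.8 * -4.3 + 0.2 * -1.2 + -0.8
= -12.04 + -0.24 + -0.8
= -13.08
Since -13.08 < 0, the point is on the negative side.

0


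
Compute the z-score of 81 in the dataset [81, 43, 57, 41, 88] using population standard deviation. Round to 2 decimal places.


Mean = (81 + 43 + 57 + 41 + 88) / 5 = 62.0
Variance = sum((x_i - mean)^2) / n = 372.8
Std = sqrt(372.8) = 19.308
Z = (x - mean) / std
= (81 - 62.0) / 19.308
= 19.0 / 19.308
= 0.98

0.98


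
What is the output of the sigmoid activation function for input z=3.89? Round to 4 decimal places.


sigmoid(z) = 1 / (1 + exp(-z))
exp(-(3.89)) = exp(-3.89) = 0.0204
1 + 0.0204 = 1.0204
1 / 1.0204 = 0.9800

0.9800


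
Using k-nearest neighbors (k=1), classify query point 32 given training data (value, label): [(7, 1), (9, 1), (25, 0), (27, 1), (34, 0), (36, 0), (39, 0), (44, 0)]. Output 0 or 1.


Distances from query 32:
Point 34 (class 0): distance = 2
K=1 nearest neighbors: classes = [0]
Votes for class 1: 0 / 1
Majority vote => class 0

0


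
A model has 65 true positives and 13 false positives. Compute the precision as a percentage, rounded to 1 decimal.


Precision = TP / (TP + FP) * 100
= 65 / (65 + 13)
= 65 / 78
= 0.8333
= 83.3%

83.3


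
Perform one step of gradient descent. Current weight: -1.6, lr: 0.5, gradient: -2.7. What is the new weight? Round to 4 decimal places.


w_new = w_old - lr * gradient
= -1.6 - 0.5 * -2.7
= -1.6 - (-1.35)
= -0.2500

-0.2500


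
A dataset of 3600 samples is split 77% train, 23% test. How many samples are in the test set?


Train samples = 3600 * 77% = 2772
Test samples = 3600 - 2772
= 828

828


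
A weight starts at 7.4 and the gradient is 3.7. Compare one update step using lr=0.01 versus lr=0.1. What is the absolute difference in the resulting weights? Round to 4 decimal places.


With lr=0.01: w_new = 7.4 - 0.01 * 3.7 = 7.363
With lr=0.1: w_new = 7.4 - 0.1 * 3.7 = 7.03
Absolute difference = |7.363 - 7.03|
= 0.3330

0.3330


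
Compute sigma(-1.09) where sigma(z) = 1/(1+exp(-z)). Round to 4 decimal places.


sigmoid(z) = 1 / (1 + exp(-z))
exp(-(-1.09)) = exp(1.09) = 2.9743
1 + 2.9743 = 3.9743
1 / 3.9743 = 0.2516

0.2516


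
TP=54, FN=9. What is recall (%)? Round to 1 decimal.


Recall = TP / (TP + FN) * 100
= 54 / (54 + 9)
= 54 / 63
= 0.8571
= 85.7%

85.7


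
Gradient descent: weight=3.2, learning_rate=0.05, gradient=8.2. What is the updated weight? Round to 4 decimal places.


w_new = w_old - lr * gradient
= 3.2 - 0.05 * 8.2
= 3.2 - (0.41)
= 2.7900

2.7900


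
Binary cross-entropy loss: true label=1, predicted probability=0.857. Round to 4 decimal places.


For y=1: Loss = -log(p)
= -log(0.857)
= -(-0.1543)
= 0.1543

0.1543


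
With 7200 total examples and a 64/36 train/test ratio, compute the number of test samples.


Train samples = 7200 * 64% = 4608
Test samples = 7200 - 4608
= 2592

2592


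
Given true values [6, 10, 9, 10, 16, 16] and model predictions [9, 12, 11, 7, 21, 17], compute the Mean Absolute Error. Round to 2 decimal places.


Absolute errors: [3, 2, 2, 3, 5, 1]
Sum of absolute errors = 16
MAE = 16 / 6 = 2.67

2.67


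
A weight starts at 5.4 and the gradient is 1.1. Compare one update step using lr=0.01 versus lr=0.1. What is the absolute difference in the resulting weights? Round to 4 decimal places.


With lr=0.01: w_new = 5.4 - 0.01 * 1.1 = 5.389
With lr=0.1: w_new = 5.4 - 0.1 * 1.1 = 5.29
Absolute difference = |5.389 - 5.29|
= 0.0990

0.0990


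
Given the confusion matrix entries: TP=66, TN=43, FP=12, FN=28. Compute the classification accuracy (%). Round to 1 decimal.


Accuracy = (TP + TN) / (TP + TN + FP + FN) * 100
= (66 + 43) / (66 + 43 + 12 + 28)
= 109 / 149
= 0.7315
= 73.2%

73.2


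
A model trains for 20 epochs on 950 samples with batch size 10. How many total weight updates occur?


Iterations per epoch = 950 / 10 = 95
Total updates = iterations_per_epoch * epochs
= 95 * 20
= 1900

1900


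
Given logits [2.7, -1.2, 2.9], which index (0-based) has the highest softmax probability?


Softmax is a monotonic transformation, so it preserves the argmax.
We need to find the index of the maximum logit.
Index 0: 2.7
Index 1: -1.2
Index 2: 2.9
Maximum logit = 2.9 at index 2

2


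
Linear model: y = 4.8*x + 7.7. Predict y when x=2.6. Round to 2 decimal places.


y = 4.8 * 2.6 + (7.7)
= 12.48 + (7.7)
= 20.18

20.18


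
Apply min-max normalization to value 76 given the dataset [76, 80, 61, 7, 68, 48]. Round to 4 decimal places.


Min = 7, Max = 80
Range = 80 - 7 = 73
Scaled = (x - min) / (max - min)
= (76 - 7) / 73
= 69 / 73
= 0.9452

0.9452


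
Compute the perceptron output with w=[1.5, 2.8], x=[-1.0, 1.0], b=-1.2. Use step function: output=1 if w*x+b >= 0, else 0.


z = w . x + b
= 1.5*-1.0 + 2.8*1.0 + -1.2
= -1.5 + 2.8 + -1.2
= 1.3 + -1.2
= 0.1
Since z = 0.1 >= 0, output = 1

1


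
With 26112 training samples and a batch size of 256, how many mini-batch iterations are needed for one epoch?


Iterations per epoch = dataset_size / batch_size
= 26112 / 256
= 102

102


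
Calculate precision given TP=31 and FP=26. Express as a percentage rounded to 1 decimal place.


Precision = TP / (TP + FP) * 100
= 31 / (31 + 26)
= 31 / 57
= 0.5439
= 54.4%

54.4


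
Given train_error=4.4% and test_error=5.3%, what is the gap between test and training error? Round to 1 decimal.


Generalization gap = test_error - train_error
= 5.3 - 4.4
= 0.9%
A small gap suggests good generalization.

0.9


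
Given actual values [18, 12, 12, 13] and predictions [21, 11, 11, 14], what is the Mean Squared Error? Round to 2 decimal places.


Differences: [-3, 1, 1, -1]
Squared errors: [9, 1, 1, 1]
Sum of squared errors = 12
MSE = 12 / 4 = 3.00

3.00


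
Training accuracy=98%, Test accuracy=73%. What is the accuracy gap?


Gap = train_accuracy - test_accuracy
= 98 - 73
= 25%
This large gap strongly indicates overfitting.

25


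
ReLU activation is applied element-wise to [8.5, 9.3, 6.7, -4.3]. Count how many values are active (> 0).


ReLU(x) = max(0, x) for each element:
ReLU(8.5) = 8.5
ReLU(9.3) = 9.3
ReLU(6.7) = 6.7
ReLU(-4.3) = 0
Active neurons (>0): 3

3


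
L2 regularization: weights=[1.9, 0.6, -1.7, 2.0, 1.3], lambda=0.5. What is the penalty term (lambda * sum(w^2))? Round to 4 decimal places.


Squaring each weight:
1.9^2 = 3.61
0.6^2 = 0.36
(-1.7)^2 = 2.89
2.0^2 = 4.0
1.3^2 = 1.69
Sum of squares = 12.55
Penalty = 0.5 * 12.55 = 6.2750

6.2750


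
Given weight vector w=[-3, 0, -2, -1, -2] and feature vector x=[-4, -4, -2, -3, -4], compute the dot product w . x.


Element-wise products:
-3 * -4 = 12
0 * -4 = 0
-2 * -2 = 4
-1 * -3 = 3
-2 * -4 = 8
Sum = 12 + 0 + 4 + 3 + 8
= 27

27


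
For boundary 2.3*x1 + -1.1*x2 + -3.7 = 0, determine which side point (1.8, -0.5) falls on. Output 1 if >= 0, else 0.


Compute 2.3 * 1.8 + -1.1 * -0.5 + -3.7
= 4.14 + 0.55 + -3.7
= 0.99
Since 0.99 >= 0, the point is on the positive side.

1


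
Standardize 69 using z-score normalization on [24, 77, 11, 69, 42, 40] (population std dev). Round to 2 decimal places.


Mean = (24 + 77 + 11 + 69 + 42 + 40) / 6 = 43.8333
Variance = sum((x_i - mean)^2) / n = 537.1389
Std = sqrt(537.1389) = 23.1763
Z = (x - mean) / std
= (69 - 43.8333) / 23.1763
= 25.1667 / 23.1763
= 1.09

1.09


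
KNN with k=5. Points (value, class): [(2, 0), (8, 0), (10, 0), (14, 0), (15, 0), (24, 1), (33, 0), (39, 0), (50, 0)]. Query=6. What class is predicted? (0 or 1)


Distances from query 6:
Point 8 (class 0): distance = 2
Point 2 (class 0): distance = 4
Point 10 (class 0): distance = 4
Point 14 (class 0): distance = 8
Point 15 (class 0): distance = 9
K=5 nearest neighbors: classes = [0, 0, 0, 0, 0]
Votes for class 1: 0 / 5
Majority vote => class 0

0


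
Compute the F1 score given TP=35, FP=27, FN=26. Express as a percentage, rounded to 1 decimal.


Precision = TP / (TP + FP) = 35 / 62 = 0.5645
Recall = TP / (TP + FN) = 35 / 61 = 0.5738
F1 = 2 * P * R / (P + R)
= 2 * 0.5645 * 0.5738 / (0.5645 + 0.5738)
= 0.6478 / 1.1383
= 0.5691
As percentage: 56.9%

56.9


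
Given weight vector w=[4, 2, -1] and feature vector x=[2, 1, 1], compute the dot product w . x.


Element-wise products:
4 * 2 = 8
2 * 1 = 2
-1 * 1 = -1
Sum = 8 + 2 + -1
= 9

9


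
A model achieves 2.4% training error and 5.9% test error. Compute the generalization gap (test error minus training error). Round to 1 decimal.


Generalization gap = test_error - train_error
= 5.9 - 2.4
= 3.5%
A moderate gap.

3.5


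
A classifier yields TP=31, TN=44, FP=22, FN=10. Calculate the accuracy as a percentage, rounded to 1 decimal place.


Accuracy = (TP + TN) / (TP + TN + FP + FN) * 100
= (31 + 44) / (31 + 44 + 22 + 10)
= 75 / 107
= 0.7009
= 70.1%

70.1


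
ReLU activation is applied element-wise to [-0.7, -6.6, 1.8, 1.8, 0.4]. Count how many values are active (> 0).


ReLU(x) = max(0, x) for each element:
ReLU(-0.7) = 0
ReLU(-6.6) = 0
ReLU(1.8) = 1.8
ReLU(1.8) = 1.8
ReLU(0.4) = 0.4
Active neurons (>0): 3

3


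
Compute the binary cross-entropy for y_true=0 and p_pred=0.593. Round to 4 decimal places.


For y=0: Loss = -log(1-p)
= -log(1 - 0.593)
= -log(0.407)
= -(-0.8989)
= 0.8989

0.8989


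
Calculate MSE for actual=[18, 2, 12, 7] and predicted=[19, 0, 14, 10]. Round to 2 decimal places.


Differences: [-1, 2, -2, -3]
Squared errors: [1, 4, 4, 9]
Sum of squared errors = 18
MSE = 18 / 4 = 4.50

4.50


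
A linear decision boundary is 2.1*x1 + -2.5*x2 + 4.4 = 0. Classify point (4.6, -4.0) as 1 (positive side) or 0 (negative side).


Compute 2.1 * 4.6 + -2.5 * -4.0 + 4.4
= 9.66 + 10.0 + 4.4
= 24.06
Since 24.06 >= 0, the point is on the positive side.

1


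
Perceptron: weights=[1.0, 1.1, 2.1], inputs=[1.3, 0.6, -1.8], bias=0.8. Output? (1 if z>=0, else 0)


z = w . x + b
= 1.0*1.3 + 1.1*0.6 + 2.1*-1.8 + 0.8
= 1.3 + 0.66 + -3.78 + 0.8
= -1.82 + 0.8
= -1.02
Since z = -1.02 < 0, output = 0

0


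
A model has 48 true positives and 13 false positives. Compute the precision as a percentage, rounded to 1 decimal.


Precision = TP / (TP + FP) * 100
= 48 / (48 + 13)
= 48 / 61
= 0.7869
= 78.7%

78.7


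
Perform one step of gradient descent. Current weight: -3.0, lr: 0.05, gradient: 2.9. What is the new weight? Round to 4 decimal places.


w_new = w_old - lr * gradient
= -3.0 - 0.05 * 2.9
= -3.0 - (0.145)
= -3.1450

-3.1450


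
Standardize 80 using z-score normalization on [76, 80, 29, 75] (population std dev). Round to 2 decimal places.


Mean = (76 + 80 + 29 + 75) / 4 = 65.0
Variance = sum((x_i - mean)^2) / n = 435.5
Std = sqrt(435.5) = 20.8686
Z = (x - mean) / std
= (80 - 65.0) / 20.8686
= 15.0 / 20.8686
= 0.72

0.72


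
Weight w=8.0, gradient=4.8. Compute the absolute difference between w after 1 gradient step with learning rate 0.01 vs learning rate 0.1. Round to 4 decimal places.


With lr=0.01: w_new = 8.0 - 0.01 * 4.8 = 7.952
With lr=0.1: w_new = 8.0 - 0.1 * 4.8 = 7.52
Absolute difference = |7.952 - 7.52|
= 0.4320

0.4320


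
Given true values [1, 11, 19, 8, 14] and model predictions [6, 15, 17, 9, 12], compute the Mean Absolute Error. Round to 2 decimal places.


Absolute errors: [5, 4, 2, 1, 2]
Sum of absolute errors = 14
MAE = 14 / 5 = 2.80

2.80


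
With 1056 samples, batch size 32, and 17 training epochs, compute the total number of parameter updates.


Iterations per epoch = 1056 / 32 = 33
Total updates = iterations_per_epoch * epochs
= 33 * 17
= 561

561


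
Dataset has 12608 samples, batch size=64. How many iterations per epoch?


Iterations per epoch = dataset_size / batch_size
= 12608 / 64
= 197

197


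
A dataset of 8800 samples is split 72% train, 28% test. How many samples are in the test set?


Train samples = 8800 * 72% = 6336
Test samples = 8800 - 6336
= 2464

2464


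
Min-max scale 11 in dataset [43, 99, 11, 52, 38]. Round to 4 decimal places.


Min = 11, Max = 99
Range = 99 - 11 = 88
Scaled = (x - min) / (max - min)
= (11 - 11) / 88
= 0 / 88
= 0.0000

0.0000


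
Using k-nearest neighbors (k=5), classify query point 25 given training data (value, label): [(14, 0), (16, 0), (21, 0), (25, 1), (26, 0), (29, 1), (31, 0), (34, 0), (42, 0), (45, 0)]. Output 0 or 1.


Distances from query 25:
Point 25 (class 1): distance = 0
Point 26 (class 0): distance = 1
Point 21 (class 0): distance = 4
Point 29 (class 1): distance = 4
Point 31 (class 0): distance = 6
K=5 nearest neighbors: classes = [1, 0, 0, 1, 0]
Votes for class 1: 2 / 5
Majority vote => class 0

0


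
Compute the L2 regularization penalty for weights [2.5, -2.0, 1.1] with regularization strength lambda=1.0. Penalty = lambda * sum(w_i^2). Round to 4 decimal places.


Squaring each weight:
2.5^2 = 6.25
(-2.0)^2 = 4.0
1.1^2 = 1.21
Sum of squares = 11.46
Penalty = 1.0 * 11.46 = 11.4600

11.4600


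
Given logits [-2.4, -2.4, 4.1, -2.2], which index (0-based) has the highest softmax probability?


Softmax is a monotonic transformation, so it preserves the argmax.
We need to find the index of the maximum logit.
Index 0: -2.4
Index 1: -2.4
Index 2: 4.1
Index 3: -2.2
Maximum logit = 4.1 at index 2

2


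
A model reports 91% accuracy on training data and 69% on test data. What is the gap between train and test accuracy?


Gap = train_accuracy - test_accuracy
= 91 - 69
= 22%
This large gap strongly indicates overfitting.

22


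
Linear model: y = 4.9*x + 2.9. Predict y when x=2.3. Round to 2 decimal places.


y = 4.9 * 2.3 + (2.9)
= 11.27 + (2.9)
= 14.17

14.17


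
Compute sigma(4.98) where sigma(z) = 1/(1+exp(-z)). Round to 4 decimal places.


sigmoid(z) = 1 / (1 + exp(-z))
exp(-(4.98)) = exp(-4.98) = 0.0069
1 + 0.0069 = 1.0069
1 / 1.0069 = 0.9932

0.9932


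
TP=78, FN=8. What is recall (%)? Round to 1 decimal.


Recall = TP / (TP + FN) * 100
= 78 / (78 + 8)
= 78 / 86
= 0.907
= 90.7%

90.7


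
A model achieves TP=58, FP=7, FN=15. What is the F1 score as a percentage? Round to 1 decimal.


Precision = TP / (TP + FP) = 58 / 65 = 0.8923
Recall = TP / (TP + FN) = 58 / 73 = 0.7945
F1 = 2 * P * R / (P + R)
= 2 * 0.8923 * 0.7945 / (0.8923 + 0.7945)
= 1.4179 / 1.6868
= 0.8406
As percentage: 84.1%

84.1


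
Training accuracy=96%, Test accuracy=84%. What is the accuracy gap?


Gap = train_accuracy - test_accuracy
= 96 - 84
= 12%
This gap suggests the model is overfitting.

12


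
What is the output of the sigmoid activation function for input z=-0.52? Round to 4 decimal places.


sigmoid(z) = 1 / (1 + exp(-z))
exp(-(-0.52)) = exp(0.52) = 1.682
1 + 1.682 = 2.682
1 / 2.682 = 0.3729

0.3729


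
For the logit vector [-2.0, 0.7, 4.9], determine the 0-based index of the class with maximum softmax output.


Softmax is a monotonic transformation, so it preserves the argmax.
We need to find the index of the maximum logit.
Index 0: -2.0
Index 1: 0.7
Index 2: 4.9
Maximum logit = 4.9 at index 2

2


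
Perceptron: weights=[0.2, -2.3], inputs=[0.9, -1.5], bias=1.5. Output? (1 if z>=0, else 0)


z = w . x + b
= 0.2*0.9 + -2.3*-1.5 + 1.5
= 0.18 + 3.45 + 1.5
= 3.63 + 1.5
= 5.13
Since z = 5.13 >= 0, output = 1

1


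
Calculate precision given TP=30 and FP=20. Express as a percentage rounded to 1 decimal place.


Precision = TP / (TP + FP) * 100
= 30 / (30 + 20)
= 30 / 50
= 0.6
= 60.0%

60.0


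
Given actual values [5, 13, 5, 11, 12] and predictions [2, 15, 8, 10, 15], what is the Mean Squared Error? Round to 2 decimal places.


Differences: [3, -2, -3, 1, -3]
Squared errors: [9, 4, 9, 1, 9]
Sum of squared errors = 32
MSE = 32 / 5 = 6.40

6.40


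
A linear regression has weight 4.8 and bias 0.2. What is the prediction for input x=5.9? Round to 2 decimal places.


y = 4.8 * 5.9 + (0.2)
= 28.32 + (0.2)
= 28.52

28.52


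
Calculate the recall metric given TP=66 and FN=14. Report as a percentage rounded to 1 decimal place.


Recall = TP / (TP + FN) * 100
= 66 / (66 + 14)
= 66 / 80
= 0.825
= 82.5%

82.5


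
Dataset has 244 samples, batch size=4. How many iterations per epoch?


Iterations per epoch = dataset_size / batch_size
= 244 / 4
= 61

61


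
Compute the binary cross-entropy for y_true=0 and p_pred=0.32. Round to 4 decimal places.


For y=0: Loss = -log(1-p)
= -log(1 - 0.32)
= -log(0.68)
= -(-0.3857)
= 0.3857

0.3857


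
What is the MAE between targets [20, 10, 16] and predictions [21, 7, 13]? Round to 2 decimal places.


Absolute errors: [1, 3, 3]
Sum of absolute errors = 7
MAE = 7 / 3 = 2.33

2.33


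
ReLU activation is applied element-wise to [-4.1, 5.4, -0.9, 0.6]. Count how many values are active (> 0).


ReLU(x) = max(0, x) for each element:
ReLU(-4.1) = 0
ReLU(5.4) = 5.4
ReLU(-0.9) = 0
ReLU(0.6) = 0.6
Active neurons (>0): 2

2


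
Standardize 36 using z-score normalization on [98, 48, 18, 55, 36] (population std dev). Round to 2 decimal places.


Mean = (98 + 48 + 18 + 55 + 36) / 5 = 51.0
Variance = sum((x_i - mean)^2) / n = 709.6
Std = sqrt(709.6) = 26.6383
Z = (x - mean) / std
= (36 - 51.0) / 26.6383
= -15.0 / 26.6383
= -0.56

-0.56


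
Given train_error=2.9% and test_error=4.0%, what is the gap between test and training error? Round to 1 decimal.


Generalization gap = test_error - train_error
= 4.0 - 2.9
= 1.1%
A small gap suggests good generalization.

1.1


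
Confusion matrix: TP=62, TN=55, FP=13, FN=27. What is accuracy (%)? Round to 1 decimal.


Accuracy = (TP + TN) / (TP + TN + FP + FN) * 100
= (62 + 55) / (62 + 55 + 13 + 27)
= 117 / 157
= 0.7452
= 74.5%

74.5


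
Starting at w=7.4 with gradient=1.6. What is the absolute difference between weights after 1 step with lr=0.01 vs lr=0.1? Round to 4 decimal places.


With lr=0.01: w_new = 7.4 - 0.01 * 1.6 = 7.384
With lr=0.1: w_new = 7.4 - 0.1 * 1.6 = 7.24
Absolute difference = |7.384 - 7.24|
= 0.1440

0.1440


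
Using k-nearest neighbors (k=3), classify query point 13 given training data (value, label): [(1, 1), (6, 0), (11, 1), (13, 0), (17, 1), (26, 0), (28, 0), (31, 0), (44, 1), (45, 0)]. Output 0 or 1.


Distances from query 13:
Point 13 (class 0): distance = 0
Point 11 (class 1): distance = 2
Point 17 (class 1): distance = 4
K=3 nearest neighbors: classes = [0, 1, 1]
Votes for class 1: 2 / 3
Majority vote => class 1

1


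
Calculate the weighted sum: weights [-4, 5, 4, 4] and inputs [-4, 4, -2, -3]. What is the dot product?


Element-wise products:
-4 * -4 = 16
5 * 4 = 20
4 * -2 = -8
4 * -3 = -12
Sum = 16 + 20 + -8 + -12
= 16

16


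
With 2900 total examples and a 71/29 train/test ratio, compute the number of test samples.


Train samples = 2900 * 71% = 2059
Test samples = 2900 - 2059
= 841

841


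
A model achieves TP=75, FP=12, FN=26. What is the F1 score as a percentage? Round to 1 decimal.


Precision = TP / (TP + FP) = 75 / 87 = 0.8621
Recall = TP / (TP + FN) = 75 / 101 = 0.7426
F1 = 2 * P * R / (P + R)
= 2 * 0.8621 * 0.7426 / (0.8621 + 0.7426)
= 1.2803 / 1.6046
= 0.7979
As percentage: 79.8%

79.8


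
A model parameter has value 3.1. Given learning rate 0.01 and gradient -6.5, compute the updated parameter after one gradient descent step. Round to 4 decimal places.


w_new = w_old - lr * gradient
= 3.1 - 0.01 * -6.5
= 3.1 - (-0.065)
= 3.1650

3.1650


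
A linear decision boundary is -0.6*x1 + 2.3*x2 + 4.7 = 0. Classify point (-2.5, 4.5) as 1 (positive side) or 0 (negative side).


Compute -0.6 * -2.5 + 2.3 * 4.5 + 4.7
= 1.5 + 10.35 + 4.7
= 16.55
Since 16.55 >= 0, the point is on the positive side.

1


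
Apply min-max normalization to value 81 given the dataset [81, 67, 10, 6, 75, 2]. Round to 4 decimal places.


Min = 2, Max = 81
Range = 81 - 2 = 79
Scaled = (x - min) / (max - min)
= (81 - 2) / 79
= 79 / 79
= 1.0000

1.0000


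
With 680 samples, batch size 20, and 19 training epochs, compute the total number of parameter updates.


Iterations per epoch = 680 / 20 = 34
Total updates = iterations_per_epoch * epochs
= 34 * 19
= 646

646


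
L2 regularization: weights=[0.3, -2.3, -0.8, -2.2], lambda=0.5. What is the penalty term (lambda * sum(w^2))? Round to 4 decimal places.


Squaring each weight:
0.3^2 = 0.09
(-2.3)^2 = 5.29
(-0.8)^2 = 0.64
(-2.2)^2 = 4.84
Sum of squares = 10.86
Penalty = 0.5 * 10.86 = 5.4300

5.4300


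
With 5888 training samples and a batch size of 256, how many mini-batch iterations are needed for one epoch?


Iterations per epoch = dataset_size / batch_size
= 5888 / 256
= 23

23


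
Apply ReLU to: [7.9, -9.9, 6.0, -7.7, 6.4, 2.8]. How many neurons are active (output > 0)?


ReLU(x) = max(0, x) for each element:
ReLU(7.9) = 7.9
ReLU(-9.9) = 0
ReLU(6.0) = 6.0
ReLU(-7.7) = 0
ReLU(6.4) = 6.4
ReLU(2.8) = 2.8
Active neurons (>0): 4

4


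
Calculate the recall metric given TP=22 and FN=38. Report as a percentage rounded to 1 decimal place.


Recall = TP / (TP + FN) * 100
= 22 / (22 + 38)
= 22 / 60
= 0.3667
= 36.7%

36.7


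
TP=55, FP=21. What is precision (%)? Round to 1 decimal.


Precision = TP / (TP + FP) * 100
= 55 / (55 + 21)
= 55 / 76
= 0.7237
= 72.4%

72.4


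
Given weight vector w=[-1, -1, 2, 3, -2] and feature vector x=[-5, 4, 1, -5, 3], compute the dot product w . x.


Element-wise products:
-1 * -5 = 5
-1 * 4 = -4
2 * 1 = 2
3 * -5 = -15
-2 * 3 = -6
Sum = 5 + -4 + 2 + -15 + -6
= -18

-18


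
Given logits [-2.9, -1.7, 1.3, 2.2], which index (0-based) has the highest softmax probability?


Softmax is a monotonic transformation, so it preserves the argmax.
We need to find the index of the maximum logit.
Index 0: -2.9
Index 1: -1.7
Index 2: 1.3
Index 3: 2.2
Maximum logit = 2.2 at index 3

3


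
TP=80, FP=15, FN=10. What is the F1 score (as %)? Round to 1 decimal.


Precision = TP / (TP + FP) = 80 / 95 = 0.8421
Recall = TP / (TP + FN) = 80 / 90 = 0.8889
F1 = 2 * P * R / (P + R)
= 2 * 0.8421 * 0.8889 / (0.8421 + 0.8889)
= 1.4971 / 1.731
= 0.8649
As percentage: 86.5%

86.5


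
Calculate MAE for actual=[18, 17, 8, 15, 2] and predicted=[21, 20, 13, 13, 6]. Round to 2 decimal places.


Absolute errors: [3, 3, 5, 2, 4]
Sum of absolute errors = 17
MAE = 17 / 5 = 3.40

3.40


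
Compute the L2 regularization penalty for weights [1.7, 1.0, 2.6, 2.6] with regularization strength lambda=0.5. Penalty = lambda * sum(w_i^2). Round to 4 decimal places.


Squaring each weight:
1.7^2 = 2.89
1.0^2 = 1.0
2.6^2 = 6.76
2.6^2 = 6.76
Sum of squares = 17.41
Penalty = 0.5 * 17.41 = 8.7050

8.7050


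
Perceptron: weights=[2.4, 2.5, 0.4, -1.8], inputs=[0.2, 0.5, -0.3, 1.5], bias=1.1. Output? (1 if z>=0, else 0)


z = w . x + b
= 2.4*0.2 + 2.5*0.5 + 0.4*-0.3 + -1.8*1.5 + 1.1
= 0.48 + 1.25 + -0.12 + -2.7 + 1.1
= -1.09 + 1.1
= 0.01
Since z = 0.01 >= 0, output = 1

1


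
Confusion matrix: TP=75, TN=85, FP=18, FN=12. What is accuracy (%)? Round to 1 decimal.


Accuracy = (TP + TN) / (TP + TN + FP + FN) * 100
= (75 + 85) / (75 + 85 + 18 + 12)
= 160 / 190
= 0.8421
= 84.2%

84.2


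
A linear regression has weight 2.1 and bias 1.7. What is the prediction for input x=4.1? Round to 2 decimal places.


y = 2.1 * 4.1 + (1.7)
= 8.61 + (1.7)
= 10.31

10.31


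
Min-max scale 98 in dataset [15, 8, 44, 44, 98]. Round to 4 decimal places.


Min = 8, Max = 98
Range = 98 - 8 = 90
Scaled = (x - min) / (max - min)
= (98 - 8) / 90
= 90 / 90
= 1.0000

1.0000


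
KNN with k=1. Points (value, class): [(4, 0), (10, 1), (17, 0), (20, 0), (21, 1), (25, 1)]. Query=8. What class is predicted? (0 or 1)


Distances from query 8:
Point 10 (class 1): distance = 2
K=1 nearest neighbors: classes = [1]
Votes for class 1: 1 / 1
Majority vote => class 1

1


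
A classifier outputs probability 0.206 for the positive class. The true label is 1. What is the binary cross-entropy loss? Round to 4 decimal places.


For y=1: Loss = -log(p)
= -log(0.206)
= -(-1.5799)
= 1.5799

1.5799


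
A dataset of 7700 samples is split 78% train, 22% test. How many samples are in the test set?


Train samples = 7700 * 78% = 6006
Test samples = 7700 - 6006
= 1694

1694


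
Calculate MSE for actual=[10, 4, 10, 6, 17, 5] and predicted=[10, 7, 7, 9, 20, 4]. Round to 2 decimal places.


Differences: [0, -3, 3, -3, -3, 1]
Squared errors: [0, 9, 9, 9, 9, 1]
Sum of squared errors = 37
MSE = 37 / 6 = 6.17

6.17


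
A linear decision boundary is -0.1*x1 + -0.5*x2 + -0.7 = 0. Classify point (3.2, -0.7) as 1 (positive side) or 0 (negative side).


Compute -0.1 * 3.2 + -0.5 * -0.7 + -0.7
= -0.32 + 0.35 + -0.7
= -0.67
Since -0.67 < 0, the point is on the negative side.

0


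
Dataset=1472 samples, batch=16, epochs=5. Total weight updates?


Iterations per epoch = 1472 / 16 = 92
Total updates = iterations_per_epoch * epochs
= 92 * 5
= 460

460


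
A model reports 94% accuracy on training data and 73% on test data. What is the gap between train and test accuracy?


Gap = train_accuracy - test_accuracy
= 94 - 73
= 21%
This large gap strongly indicates overfitting.

21


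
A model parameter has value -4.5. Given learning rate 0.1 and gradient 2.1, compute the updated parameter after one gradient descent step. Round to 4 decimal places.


w_new = w_old - lr * gradient
= -4.5 - 0.1 * 2.1
= -4.5 - (0.21)
= -4.7100

-4.7100


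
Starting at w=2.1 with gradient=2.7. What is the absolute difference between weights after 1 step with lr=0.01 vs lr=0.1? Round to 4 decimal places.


With lr=0.01: w_new = 2.1 - 0.01 * 2.7 = 2.073
With lr=0.1: w_new = 2.1 - 0.1 * 2.7 = 1.83
Absolute difference = |2.073 - 1.83|
= 0.2430

0.2430


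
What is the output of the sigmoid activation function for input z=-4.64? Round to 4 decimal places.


sigmoid(z) = 1 / (1 + exp(-z))
exp(-(-4.64)) = exp(4.64) = 103.5443
1 + 103.5443 = 104.5443
1 / 104.5443 = 0.0096

0.0096


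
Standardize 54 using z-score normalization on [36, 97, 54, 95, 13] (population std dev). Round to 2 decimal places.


Mean = (36 + 97 + 54 + 95 + 13) / 5 = 59.0
Variance = sum((x_i - mean)^2) / n = 1082.0
Std = sqrt(1082.0) = 32.8938
Z = (x - mean) / std
= (54 - 59.0) / 32.8938
= -5.0 / 32.8938
= -0.15

-0.15


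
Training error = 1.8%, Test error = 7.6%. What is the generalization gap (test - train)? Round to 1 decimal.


Generalization gap = test_error - train_error
= 7.6 - 1.8
= 5.8%
A moderate gap.

5.8


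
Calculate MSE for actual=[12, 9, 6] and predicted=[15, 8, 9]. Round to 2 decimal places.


Differences: [-3, 1, -3]
Squared errors: [9, 1, 9]
Sum of squared errors = 19
MSE = 19 / 3 = 6.33

6.33


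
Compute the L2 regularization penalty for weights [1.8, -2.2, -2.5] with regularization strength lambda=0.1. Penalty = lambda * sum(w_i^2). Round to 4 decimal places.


Squaring each weight:
1.8^2 = 3.24
(-2.2)^2 = 4.84
(-2.5)^2 = 6.25
Sum of squares = 14.33
Penalty = 0.1 * 14.33 = 1.4330

1.4330


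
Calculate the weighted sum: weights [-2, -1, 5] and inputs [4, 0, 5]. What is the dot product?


Element-wise products:
-2 * 4 = -8
-1 * 0 = 0
5 * 5 = 25
Sum = -8 + 0 + 25
= 17

17


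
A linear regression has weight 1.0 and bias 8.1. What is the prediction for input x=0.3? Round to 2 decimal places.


y = 1.0 * 0.3 + (8.1)
= 0.3 + (8.1)
= 8.40

8.40


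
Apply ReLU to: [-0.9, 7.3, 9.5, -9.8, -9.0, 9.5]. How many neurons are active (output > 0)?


ReLU(x) = max(0, x) for each element:
ReLU(-0.9) = 0
ReLU(7.3) = 7.3
ReLU(9.5) = 9.5
ReLU(-9.8) = 0
ReLU(-9.0) = 0
ReLU(9.5) = 9.5
Active neurons (>0): 3

3


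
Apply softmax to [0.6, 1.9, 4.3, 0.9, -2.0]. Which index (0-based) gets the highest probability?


Softmax is a monotonic transformation, so it preserves the argmax.
We need to find the index of the maximum logit.
Index 0: 0.6
Index 1: 1.9
Index 2: 4.3
Index 3: 0.9
Index 4: -2.0
Maximum logit = 4.3 at index 2

2


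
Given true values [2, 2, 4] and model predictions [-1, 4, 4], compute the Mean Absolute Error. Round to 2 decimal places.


Absolute errors: [3, 2, 0]
Sum of absolute errors = 5
MAE = 5 / 3 = 1.67

1.67


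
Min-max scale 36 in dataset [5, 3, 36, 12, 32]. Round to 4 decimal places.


Min = 3, Max = 36
Range = 36 - 3 = 33
Scaled = (x - min) / (max - min)
= (36 - 3) / 33
= 33 / 33
= 1.0000

1.0000


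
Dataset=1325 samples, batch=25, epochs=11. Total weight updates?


Iterations per epoch = 1325 / 25 = 53
Total updates = iterations_per_epoch * epochs
= 53 * 11
= 583

583


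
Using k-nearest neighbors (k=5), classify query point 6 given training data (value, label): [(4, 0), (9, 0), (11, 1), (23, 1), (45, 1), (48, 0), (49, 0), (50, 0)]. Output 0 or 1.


Distances from query 6:
Point 4 (class 0): distance = 2
Point 9 (class 0): distance = 3
Point 11 (class 1): distance = 5
Point 23 (class 1): distance = 17
Point 45 (class 1): distance = 39
K=5 nearest neighbors: classes = [0, 0, 1, 1, 1]
Votes for class 1: 3 / 5
Majority vote => class 1

1


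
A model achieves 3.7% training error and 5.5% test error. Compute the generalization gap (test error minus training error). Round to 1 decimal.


Generalization gap = test_error - train_error
= 5.5 - 3.7
= 1.8%
A small gap suggests good generalization.

1.8


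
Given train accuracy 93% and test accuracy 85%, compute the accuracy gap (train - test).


Gap = train_accuracy - test_accuracy
= 93 - 85
= 8%
This moderate gap may indicate mild overfitting.

8


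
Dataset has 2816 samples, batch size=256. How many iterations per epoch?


Iterations per epoch = dataset_size / batch_size
= 2816 / 256
= 11

11


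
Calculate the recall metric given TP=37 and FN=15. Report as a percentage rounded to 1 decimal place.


Recall = TP / (TP + FN) * 100
= 37 / (37 + 15)
= 37 / 52
= 0.7115
= 71.2%

71.2


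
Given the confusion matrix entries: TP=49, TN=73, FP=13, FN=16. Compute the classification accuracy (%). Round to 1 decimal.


Accuracy = (TP + TN) / (TP + TN + FP + FN) * 100
= (49 + 73) / (49 + 73 + 13 + 16)
= 122 / 151
= 0.8079
= 80.8%

80.8


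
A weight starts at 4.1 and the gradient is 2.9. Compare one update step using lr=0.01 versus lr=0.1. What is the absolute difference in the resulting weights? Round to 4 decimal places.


With lr=0.01: w_new = 4.1 - 0.01 * 2.9 = 4.071
With lr=0.1: w_new = 4.1 - 0.1 * 2.9 = 3.81
Absolute difference = |4.071 - 3.81|
= 0.2610

0.2610


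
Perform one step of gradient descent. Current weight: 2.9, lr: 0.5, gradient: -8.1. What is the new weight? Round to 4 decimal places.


w_new = w_old - lr * gradient
= 2.9 - 0.5 * -8.1
= 2.9 - (-4.05)
= 6.9500

6.9500


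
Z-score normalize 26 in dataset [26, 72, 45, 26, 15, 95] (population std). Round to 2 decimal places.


Mean = (26 + 72 + 45 + 26 + 15 + 95) / 6 = 46.5
Variance = sum((x_i - mean)^2) / n = 806.25
Std = sqrt(806.25) = 28.3945
Z = (x - mean) / std
= (26 - 46.5) / 28.3945
= -20.5 / 28.3945
= -0.72

-0.72


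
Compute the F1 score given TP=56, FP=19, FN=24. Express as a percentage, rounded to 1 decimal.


Precision = TP / (TP + FP) = 56 / 75 = 0.7467
Recall = TP / (TP + FN) = 56 / 80 = 0.7
F1 = 2 * P * R / (P + R)
= 2 * 0.7467 * 0.7 / (0.7467 + 0.7)
= 1.0453 / 1.4467
= 0.7226
As percentage: 72.3%

72.3


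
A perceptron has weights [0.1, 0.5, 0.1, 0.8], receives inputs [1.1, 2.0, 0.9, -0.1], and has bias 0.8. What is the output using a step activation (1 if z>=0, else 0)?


z = w . x + b
= 0.1*1.1 + 0.5*2.0 + 0.1*0.9 + 0.8*-0.1 + 0.8
= 0.11 + 1.0 + 0.09 + -0.08 + 0.8
= 1.12 + 0.8
= 1.92
Since z = 1.92 >= 0, output = 1

1


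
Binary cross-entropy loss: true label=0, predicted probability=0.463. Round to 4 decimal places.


For y=0: Loss = -log(1-p)
= -log(1 - 0.463)
= -log(0.537)
= -(-0.6218)
= 0.6218

0.6218


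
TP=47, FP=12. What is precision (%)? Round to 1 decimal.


Precision = TP / (TP + FP) * 100
= 47 / (47 + 12)
= 47 / 59
= 0.7966
= 79.7%

79.7


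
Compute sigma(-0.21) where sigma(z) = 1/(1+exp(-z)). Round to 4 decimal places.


sigmoid(z) = 1 / (1 + exp(-z))
exp(-(-0.21)) = exp(0.21) = 1.2337
1 + 1.2337 = 2.2337
1 / 2.2337 = 0.4477

0.4477


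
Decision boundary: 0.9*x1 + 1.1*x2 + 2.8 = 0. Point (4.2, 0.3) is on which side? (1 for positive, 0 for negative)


Compute 0.9 * 4.2 + 1.1 * 0.3 + 2.8
= 3.78 + 0.33 + 2.8
= 6.91
Since 6.91 >= 0, the point is on the positive side.

1


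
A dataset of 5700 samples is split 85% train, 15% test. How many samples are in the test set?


Train samples = 5700 * 85% = 4845
Test samples = 5700 - 4845
= 855

855


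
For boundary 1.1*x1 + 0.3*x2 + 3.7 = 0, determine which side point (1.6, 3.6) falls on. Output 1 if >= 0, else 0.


Compute 1.1 * 1.6 + 0.3 * 3.6 + 3.7
= 1.76 + 1.08 + 3.7
= 6.54
Since 6.54 >= 0, the point is on the positive side.

1


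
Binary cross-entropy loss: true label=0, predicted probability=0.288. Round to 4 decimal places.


For y=0: Loss = -log(1-p)
= -log(1 - 0.288)
= -log(0.712)
= -(-0.3397)
= 0.3397

0.3397


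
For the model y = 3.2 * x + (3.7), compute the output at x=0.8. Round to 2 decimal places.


y = 3.2 * 0.8 + (3.7)
= 2.56 + (3.7)
= 6.26

6.26


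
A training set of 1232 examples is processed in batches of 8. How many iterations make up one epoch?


Iterations per epoch = dataset_size / batch_size
= 1232 / 8
= 154

154


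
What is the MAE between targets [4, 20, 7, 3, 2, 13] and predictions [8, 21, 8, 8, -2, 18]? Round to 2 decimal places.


Absolute errors: [4, 1, 1, 5, 4, 5]
Sum of absolute errors = 20
MAE = 20 / 6 = 3.33

3.33


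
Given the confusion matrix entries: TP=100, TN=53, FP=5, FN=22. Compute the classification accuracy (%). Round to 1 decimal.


Accuracy = (TP + TN) / (TP + TN + FP + FN) * 100
= (100 + 53) / (100 + 53 + 5 + 22)
= 153 / 180
= 0.85
= 85.0%

85.0
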